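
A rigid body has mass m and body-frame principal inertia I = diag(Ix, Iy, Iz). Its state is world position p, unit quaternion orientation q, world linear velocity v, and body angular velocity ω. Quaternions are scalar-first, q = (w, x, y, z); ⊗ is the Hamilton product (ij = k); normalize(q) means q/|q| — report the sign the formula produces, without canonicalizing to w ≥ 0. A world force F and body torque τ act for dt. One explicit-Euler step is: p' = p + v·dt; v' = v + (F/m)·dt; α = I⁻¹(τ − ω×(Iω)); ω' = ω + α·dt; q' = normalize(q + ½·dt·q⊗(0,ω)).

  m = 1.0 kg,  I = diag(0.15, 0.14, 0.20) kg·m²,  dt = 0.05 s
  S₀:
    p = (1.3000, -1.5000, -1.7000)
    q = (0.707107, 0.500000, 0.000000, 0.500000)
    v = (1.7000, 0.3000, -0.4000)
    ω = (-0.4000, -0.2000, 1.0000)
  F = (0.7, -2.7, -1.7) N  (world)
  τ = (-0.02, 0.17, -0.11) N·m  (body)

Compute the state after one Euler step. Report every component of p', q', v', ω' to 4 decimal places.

angular accel α = (-0.0533, 1.0714, -0.5460)
ω' = ω + α·dt = (-0.4027, -0.1464, 0.9727)
q⊗(0,ω) = (-0.3000000, -0.1828428, -0.8414214, 0.6071070)
q + ½dt·q⊗(0,ω), renormalized = (0.6993, 0.4952, -0.0210, 0.5150)
a = F/m = (0.7000, -2.7000, -1.7000)
p' = p + v·dt = (1.3850, -1.4850, -1.7200)
new velocity v' = (1.7350, 0.1650, -0.4850)

p' = (1.3850, -1.4850, -1.7200)
q' = (0.6993, 0.4952, -0.0210, 0.5150)
v' = (1.7350, 0.1650, -0.4850)
ω' = (-0.4027, -0.1464, 0.9727)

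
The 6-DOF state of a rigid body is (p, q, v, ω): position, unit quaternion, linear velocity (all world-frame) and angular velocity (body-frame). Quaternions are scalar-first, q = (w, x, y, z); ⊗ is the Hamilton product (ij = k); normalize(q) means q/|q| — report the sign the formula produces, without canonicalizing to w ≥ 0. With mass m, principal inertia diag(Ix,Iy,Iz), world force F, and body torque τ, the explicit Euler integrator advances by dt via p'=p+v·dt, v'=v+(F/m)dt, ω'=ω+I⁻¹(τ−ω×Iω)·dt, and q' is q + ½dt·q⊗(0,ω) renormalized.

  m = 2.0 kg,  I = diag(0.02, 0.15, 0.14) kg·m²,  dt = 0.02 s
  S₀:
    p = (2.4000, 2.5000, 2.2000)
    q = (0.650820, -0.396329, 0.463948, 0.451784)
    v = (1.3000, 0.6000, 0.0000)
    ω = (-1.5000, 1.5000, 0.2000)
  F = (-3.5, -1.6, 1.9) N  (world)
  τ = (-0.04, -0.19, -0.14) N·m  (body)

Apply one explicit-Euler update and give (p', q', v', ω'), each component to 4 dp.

ω×(Iω) gyroscopic = (-0.0030, 0.0360, -0.2925)
α = I⁻¹(τ − ω×Iω) = (-1.8500, -1.5067, 1.0893)
ω + α·dt = (-1.5370, 1.4699, 0.2218)
2q̇ = q⊗(0,ω) = (-1.3807723, -1.5611164, 0.3778198, 0.2315925)
q' = normalize(q + ½dt·q⊗(0,ω)) = (0.6369, -0.4118, 0.4676, 0.4540)
a = F/m = (-1.7500, -0.8000, 0.9500)
p' = p + v·dt = (2.4260, 2.5120, 2.2000)
new velocity v' = (1.2650, 0.5840, 0.0190)

p' = (2.4260, 2.5120, 2.2000)
q' = (0.6369, -0.4118, 0.4676, 0.4540)
v' = (1.2650, 0.5840, 0.0190)
ω' = (-1.5370, 1.4699, 0.2218)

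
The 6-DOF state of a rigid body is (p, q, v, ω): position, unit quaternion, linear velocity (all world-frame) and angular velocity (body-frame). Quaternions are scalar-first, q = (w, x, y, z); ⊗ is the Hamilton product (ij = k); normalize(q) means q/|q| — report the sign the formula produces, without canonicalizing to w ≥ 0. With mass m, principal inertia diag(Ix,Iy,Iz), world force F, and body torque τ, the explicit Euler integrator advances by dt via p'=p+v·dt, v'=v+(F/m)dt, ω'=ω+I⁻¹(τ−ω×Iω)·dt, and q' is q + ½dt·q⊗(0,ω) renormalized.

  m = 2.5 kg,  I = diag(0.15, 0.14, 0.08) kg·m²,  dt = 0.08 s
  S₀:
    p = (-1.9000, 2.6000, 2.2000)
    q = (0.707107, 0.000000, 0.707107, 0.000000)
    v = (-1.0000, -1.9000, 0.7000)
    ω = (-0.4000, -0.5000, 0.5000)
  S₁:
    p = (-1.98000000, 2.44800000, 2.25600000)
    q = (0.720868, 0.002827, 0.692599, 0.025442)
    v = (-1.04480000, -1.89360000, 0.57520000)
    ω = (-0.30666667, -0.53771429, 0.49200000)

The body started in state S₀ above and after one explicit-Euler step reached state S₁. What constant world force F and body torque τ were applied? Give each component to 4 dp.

F = (-1.4000, 0.2000, -3.9000)
τ = (0.1900, -0.0800, -0.0100)

v₁ − v₀ = (-0.04480000, 0.00640000, -0.12480000)
m·(v₁−v₀)/dt = (-1.4000, 0.2000, -3.9000)
rate change Δω = (0.09333333, -0.03771429, -0.00800000)
applied torque τ = (0.1900, -0.0800, -0.0100)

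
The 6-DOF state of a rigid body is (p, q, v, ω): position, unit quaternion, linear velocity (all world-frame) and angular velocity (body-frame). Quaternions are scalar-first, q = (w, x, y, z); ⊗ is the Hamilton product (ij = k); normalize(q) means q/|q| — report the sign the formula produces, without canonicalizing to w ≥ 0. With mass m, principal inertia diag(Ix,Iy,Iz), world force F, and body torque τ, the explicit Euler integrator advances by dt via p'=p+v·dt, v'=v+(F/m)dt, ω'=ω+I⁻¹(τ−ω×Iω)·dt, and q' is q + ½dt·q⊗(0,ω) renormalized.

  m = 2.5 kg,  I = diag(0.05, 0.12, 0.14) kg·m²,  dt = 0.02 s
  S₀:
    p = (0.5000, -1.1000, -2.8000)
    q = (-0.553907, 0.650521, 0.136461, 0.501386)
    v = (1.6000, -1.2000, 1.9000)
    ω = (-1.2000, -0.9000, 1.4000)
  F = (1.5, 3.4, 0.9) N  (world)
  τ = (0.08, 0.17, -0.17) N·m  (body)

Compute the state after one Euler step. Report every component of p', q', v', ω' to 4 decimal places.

p' = (0.5320, -1.1240, -2.7620)
q' = (-0.5518, 0.6635, 0.1263, 0.4893)
v' = (1.6120, -1.1728, 1.9072)
ω' = (-1.1579, -0.8969, 1.3649)

new position p' = (0.5320, -1.1240, -2.7620)
v + (F/m)dt = (1.6120, -1.1728, 1.9072)
ω×(Iω) gyroscopic = (-0.0252, 0.1512, 0.0756)
(τ − ω×Iω)/I = (2.1040, 0.1567, -1.7543)
ω + α·dt = (-1.1579, -0.8969, 1.3649)
2q̇ = q⊗(0,ω) = (0.2014997, 1.3069812, -1.0138763, -1.1971855)
q + ½dt·q⊗(0,ω), renormalized = (-0.5518, 0.6635, 0.1263, 0.4893)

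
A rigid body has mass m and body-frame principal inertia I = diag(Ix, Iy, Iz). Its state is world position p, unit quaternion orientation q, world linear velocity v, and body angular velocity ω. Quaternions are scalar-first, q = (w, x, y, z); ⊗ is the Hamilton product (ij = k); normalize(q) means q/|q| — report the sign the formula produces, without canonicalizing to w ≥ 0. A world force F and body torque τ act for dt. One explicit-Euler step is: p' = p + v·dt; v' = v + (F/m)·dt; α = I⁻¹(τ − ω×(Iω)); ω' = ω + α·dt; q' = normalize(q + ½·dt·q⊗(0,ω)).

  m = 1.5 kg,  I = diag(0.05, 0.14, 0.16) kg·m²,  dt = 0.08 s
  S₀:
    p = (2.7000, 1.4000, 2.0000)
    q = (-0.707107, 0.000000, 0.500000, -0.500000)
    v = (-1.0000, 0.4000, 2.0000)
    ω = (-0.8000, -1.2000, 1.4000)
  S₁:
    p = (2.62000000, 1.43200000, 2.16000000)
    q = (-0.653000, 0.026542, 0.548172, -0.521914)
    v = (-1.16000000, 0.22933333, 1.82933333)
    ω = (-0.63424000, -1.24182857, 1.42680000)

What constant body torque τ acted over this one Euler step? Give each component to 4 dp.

ω₁ − ω₀ = (0.16576000, -0.04182857, 0.02680000)
gyro term ω₀×Iω₀ = (-0.0336, 0.1232, 0.0864)
applied torque τ = (0.0700, 0.0500, 0.1400)

τ = (0.0700, 0.0500, 0.1400)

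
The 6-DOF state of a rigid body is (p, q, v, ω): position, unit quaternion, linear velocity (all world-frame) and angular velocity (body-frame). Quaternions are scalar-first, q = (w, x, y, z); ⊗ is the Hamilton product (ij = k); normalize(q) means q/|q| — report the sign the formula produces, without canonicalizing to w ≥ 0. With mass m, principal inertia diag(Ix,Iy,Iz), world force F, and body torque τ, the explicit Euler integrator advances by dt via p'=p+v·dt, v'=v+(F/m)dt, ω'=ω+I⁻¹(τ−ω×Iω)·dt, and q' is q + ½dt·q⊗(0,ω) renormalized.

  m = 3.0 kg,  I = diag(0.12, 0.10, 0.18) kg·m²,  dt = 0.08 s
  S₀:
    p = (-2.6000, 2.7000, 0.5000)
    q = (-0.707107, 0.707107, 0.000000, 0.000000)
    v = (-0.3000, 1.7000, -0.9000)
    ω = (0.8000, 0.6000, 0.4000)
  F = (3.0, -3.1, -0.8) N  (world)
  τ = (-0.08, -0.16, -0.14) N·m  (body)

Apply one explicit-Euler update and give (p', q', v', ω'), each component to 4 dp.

p' = (-2.6240, 2.8360, 0.4280)
q' = (-0.7291, 0.6838, -0.0283, 0.0057)
v' = (-0.2200, 1.6173, -0.9213)
ω' = (0.7339, 0.4874, 0.3420)

angular accel α = (-0.8267, -1.4080, -0.7244)
ω' = ω + α·dt = (0.7339, 0.4874, 0.3420)
q⊗(0,ω) = (-0.5656856, -0.5656856, -0.7071070, 0.1414214)
q + ½dt·q⊗(0,ω), renormalized = (-0.7291, 0.6838, -0.0283, 0.0057)
a = F/m = (1.0000, -1.0333, -0.2667)
p + v·dt = (-2.6240, 2.8360, 0.4280)
v' = v + a·dt = (-0.2200, 1.6173, -0.9213)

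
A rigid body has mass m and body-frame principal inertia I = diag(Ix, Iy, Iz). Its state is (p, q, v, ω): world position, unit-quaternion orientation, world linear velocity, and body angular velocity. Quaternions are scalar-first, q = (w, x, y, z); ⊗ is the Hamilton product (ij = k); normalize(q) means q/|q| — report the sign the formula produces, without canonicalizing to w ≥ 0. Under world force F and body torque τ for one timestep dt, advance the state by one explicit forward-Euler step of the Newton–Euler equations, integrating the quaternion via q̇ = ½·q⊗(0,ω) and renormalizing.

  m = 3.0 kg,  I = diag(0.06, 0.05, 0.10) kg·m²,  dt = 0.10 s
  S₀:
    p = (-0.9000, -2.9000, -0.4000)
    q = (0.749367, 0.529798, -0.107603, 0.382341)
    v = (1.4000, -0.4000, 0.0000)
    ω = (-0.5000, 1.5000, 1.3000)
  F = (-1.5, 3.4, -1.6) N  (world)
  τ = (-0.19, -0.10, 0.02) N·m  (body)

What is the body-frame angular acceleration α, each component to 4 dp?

α = (-4.7917, -2.5200, 0.1250)

gyro term ω×Iω = (0.0975, 0.0260, 0.0075)
α = I⁻¹(τ − ω×Iω) = (-4.7917, -2.5200, 0.1250)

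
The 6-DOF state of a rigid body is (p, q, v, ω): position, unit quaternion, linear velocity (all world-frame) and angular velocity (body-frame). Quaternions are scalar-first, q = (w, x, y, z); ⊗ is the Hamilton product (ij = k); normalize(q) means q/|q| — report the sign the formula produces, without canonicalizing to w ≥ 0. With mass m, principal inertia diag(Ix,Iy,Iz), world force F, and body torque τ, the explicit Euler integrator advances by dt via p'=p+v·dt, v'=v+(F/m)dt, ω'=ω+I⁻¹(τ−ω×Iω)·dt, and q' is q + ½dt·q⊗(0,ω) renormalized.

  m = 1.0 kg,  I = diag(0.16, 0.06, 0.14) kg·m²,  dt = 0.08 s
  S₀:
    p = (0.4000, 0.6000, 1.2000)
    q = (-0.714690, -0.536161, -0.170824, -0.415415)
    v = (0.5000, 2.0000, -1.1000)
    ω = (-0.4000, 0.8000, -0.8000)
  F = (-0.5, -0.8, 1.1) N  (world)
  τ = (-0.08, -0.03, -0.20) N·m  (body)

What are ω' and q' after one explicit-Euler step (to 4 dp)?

ω' = (-0.4144, 0.7515, -0.9326)
q' = (-0.7303, -0.5054, -0.2040, -0.4120)

ω×(Iω) gyroscopic = (-0.0512, 0.0064, 0.0320)
α = I⁻¹(τ − ω×Iω) = (-0.1800, -0.6067, -1.6571)
ω + α·dt = (-0.4144, 0.7515, -0.9326)
q⊗(0,ω) = (-0.4101372, 0.7548672, -0.8345148, 0.0744936)
updated quaternion q' = (-0.7303, -0.5054, -0.2040, -0.4120)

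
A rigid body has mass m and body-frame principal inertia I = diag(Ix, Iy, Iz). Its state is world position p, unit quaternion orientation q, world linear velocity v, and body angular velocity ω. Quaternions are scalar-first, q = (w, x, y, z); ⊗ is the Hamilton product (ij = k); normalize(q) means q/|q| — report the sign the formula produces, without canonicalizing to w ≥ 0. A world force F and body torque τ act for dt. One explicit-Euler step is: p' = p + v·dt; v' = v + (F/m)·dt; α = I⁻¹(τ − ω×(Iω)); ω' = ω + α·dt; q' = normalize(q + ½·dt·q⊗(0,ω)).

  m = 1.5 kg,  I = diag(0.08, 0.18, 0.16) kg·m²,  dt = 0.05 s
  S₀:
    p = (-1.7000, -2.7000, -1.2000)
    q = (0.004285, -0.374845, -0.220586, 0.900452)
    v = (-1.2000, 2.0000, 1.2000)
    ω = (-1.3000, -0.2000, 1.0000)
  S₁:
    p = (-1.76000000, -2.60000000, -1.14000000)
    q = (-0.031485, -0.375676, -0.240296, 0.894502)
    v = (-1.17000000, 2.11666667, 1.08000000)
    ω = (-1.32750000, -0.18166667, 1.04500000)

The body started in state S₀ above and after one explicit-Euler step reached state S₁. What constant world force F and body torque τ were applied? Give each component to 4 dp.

F = (0.9000, 3.5000, -3.6000)
τ = (-0.0400, 0.1700, 0.1700)

rate change Δω = (-0.02750000, 0.01833333, 0.04500000)
gyro term ω₀×Iω₀ = (0.0040, 0.1040, 0.0260)
τ = I·(Δω/dt) + ω₀×(Iω₀) = (-0.0400, 0.1700, 0.1700)
Δv = v₁−v₀ = (0.03000000, 0.11666667, -0.12000000)
F = m·Δv/dt = (0.9000, 3.5000, -3.6000)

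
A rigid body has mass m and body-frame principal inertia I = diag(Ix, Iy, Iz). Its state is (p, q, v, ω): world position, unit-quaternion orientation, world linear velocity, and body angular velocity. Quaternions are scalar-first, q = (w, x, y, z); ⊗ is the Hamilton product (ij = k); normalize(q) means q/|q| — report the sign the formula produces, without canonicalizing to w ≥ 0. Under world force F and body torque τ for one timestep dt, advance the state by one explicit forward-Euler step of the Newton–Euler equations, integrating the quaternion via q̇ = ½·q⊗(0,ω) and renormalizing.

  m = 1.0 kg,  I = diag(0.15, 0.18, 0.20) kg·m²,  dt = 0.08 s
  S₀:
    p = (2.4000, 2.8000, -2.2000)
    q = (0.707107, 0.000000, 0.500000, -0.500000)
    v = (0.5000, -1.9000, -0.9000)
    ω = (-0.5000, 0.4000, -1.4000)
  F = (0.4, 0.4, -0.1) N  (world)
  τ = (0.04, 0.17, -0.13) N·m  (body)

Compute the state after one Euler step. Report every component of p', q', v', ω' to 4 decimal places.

p' = (2.4400, 2.6480, -2.2720)
q' = (0.6698, -0.0341, 0.5203, -0.5286)
v' = (0.5320, -1.8680, -0.9080)
ω' = (-0.4727, 0.4911, -1.4496)

gyro term ω×Iω = (-0.0112, -0.0350, -0.0060)
angular accel α = (0.3413, 1.1389, -0.6200)
ω + α·dt = (-0.4727, 0.4911, -1.4496)
q⊗(0,ω) = (-0.9000000, -0.8535535, 0.5328428, -0.7399498)
updated quaternion q' = (0.6698, -0.0341, 0.5203, -0.5286)
p' = p + v·dt = (2.4400, 2.6480, -2.2720)
new velocity v' = (0.5320, -1.8680, -0.9080)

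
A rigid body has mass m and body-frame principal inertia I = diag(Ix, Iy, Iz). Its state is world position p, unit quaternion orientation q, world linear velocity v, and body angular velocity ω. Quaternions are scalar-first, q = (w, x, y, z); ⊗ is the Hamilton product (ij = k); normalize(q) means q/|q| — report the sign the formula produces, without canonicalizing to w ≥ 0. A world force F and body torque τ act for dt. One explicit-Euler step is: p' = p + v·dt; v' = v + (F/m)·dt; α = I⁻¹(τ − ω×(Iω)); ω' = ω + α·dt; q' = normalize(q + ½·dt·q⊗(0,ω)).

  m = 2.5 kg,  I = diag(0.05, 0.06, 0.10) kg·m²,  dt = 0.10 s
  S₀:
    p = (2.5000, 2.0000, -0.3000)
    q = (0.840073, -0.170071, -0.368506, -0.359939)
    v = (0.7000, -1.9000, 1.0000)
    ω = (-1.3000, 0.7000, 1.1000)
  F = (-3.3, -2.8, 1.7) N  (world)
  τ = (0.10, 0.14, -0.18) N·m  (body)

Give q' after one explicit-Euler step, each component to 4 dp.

q⊗(0,ω) = (0.4327948, -1.2454942, 1.2430499, 0.3259728)
updated quaternion q' = (0.8581, -0.2314, -0.3051, -0.3422)

q' = (0.8581, -0.2314, -0.3051, -0.3422)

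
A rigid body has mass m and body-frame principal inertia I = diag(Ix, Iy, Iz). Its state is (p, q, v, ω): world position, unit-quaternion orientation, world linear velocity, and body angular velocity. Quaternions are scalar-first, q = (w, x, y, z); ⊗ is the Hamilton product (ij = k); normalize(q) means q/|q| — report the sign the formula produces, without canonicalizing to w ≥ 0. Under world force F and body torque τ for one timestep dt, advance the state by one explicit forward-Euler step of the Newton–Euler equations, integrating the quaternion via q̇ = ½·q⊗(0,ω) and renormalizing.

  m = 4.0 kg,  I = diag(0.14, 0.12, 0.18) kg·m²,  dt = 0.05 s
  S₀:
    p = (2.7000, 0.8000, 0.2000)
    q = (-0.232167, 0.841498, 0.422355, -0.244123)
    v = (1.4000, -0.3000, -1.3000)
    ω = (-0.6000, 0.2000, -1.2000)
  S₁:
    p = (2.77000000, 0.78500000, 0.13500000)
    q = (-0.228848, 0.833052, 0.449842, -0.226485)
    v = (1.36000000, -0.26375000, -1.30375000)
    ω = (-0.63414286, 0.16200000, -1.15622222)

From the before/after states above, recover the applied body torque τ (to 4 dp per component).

τ = (-0.1100, -0.1200, 0.1600)

rate change Δω = (-0.03414286, -0.03800000, 0.04377778)
ω₀×(Iω₀) = (-0.0144, -0.0288, 0.0024)
τ = I·(Δω/dt) + ω₀×(Iω₀) = (-0.1100, -0.1200, 0.1600)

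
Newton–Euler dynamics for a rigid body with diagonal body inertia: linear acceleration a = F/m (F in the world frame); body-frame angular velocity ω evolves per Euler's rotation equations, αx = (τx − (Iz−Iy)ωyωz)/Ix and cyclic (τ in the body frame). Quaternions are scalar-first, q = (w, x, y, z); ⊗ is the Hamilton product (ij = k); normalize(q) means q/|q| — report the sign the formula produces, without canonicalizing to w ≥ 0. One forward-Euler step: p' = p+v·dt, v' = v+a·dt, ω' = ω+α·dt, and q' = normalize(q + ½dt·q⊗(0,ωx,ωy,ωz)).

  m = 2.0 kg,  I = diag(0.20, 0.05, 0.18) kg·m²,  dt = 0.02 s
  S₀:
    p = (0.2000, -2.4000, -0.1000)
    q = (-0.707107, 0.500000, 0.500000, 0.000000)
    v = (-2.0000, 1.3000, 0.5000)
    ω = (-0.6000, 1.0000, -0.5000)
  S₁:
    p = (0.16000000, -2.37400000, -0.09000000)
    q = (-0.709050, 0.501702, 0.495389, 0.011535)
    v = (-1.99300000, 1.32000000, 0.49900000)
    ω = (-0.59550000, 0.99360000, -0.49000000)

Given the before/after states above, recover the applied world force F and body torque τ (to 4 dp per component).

rate change Δω = (0.00450000, -0.00640000, 0.01000000)
applied torque τ = (-0.0200, -0.0100, 0.1800)
Δv = v₁−v₀ = (0.00700000, 0.02000000, -0.00100000)
F = m·Δv/dt = (0.7000, 2.0000, -0.1000)

F = (0.7000, 2.0000, -0.1000)
τ = (-0.0200, -0.0100, 0.1800)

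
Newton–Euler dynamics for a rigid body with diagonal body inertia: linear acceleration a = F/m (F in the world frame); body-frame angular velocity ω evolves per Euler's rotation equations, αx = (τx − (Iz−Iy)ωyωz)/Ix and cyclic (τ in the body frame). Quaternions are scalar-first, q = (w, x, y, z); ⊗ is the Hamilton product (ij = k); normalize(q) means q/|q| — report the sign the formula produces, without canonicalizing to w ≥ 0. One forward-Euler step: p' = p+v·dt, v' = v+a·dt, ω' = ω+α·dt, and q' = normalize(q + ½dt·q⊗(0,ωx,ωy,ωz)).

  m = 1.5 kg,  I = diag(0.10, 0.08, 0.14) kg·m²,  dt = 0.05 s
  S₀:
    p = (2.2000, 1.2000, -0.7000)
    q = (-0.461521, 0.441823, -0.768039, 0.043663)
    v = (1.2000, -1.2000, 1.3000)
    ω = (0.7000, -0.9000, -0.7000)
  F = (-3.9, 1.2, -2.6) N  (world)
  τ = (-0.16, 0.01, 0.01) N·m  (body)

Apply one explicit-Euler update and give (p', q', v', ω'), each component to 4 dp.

p' = (2.2600, 1.1400, -0.6350)
q' = (-0.4855, 0.4479, -0.7487, 0.0552)
v' = (1.0700, -1.1600, 1.2133)
ω' = (0.6011, -0.9060, -0.7009)

angular accel α = (-1.9780, -0.1200, -0.0186)
new body rate ω' = (0.6011, -0.9060, -0.7009)
Hamilton product q⊗(0,ω) = (-0.9699471, 0.2538593, 0.7552091, 0.4630513)
q' = normalize(q + ½dt·q⊗(0,ω)) = (-0.4855, 0.4479, -0.7487, 0.0552)
a = (-2.6000, 0.8000, -1.7333)
p + v·dt = (2.2600, 1.1400, -0.6350)
new velocity v' = (1.0700, -1.1600, 1.2133)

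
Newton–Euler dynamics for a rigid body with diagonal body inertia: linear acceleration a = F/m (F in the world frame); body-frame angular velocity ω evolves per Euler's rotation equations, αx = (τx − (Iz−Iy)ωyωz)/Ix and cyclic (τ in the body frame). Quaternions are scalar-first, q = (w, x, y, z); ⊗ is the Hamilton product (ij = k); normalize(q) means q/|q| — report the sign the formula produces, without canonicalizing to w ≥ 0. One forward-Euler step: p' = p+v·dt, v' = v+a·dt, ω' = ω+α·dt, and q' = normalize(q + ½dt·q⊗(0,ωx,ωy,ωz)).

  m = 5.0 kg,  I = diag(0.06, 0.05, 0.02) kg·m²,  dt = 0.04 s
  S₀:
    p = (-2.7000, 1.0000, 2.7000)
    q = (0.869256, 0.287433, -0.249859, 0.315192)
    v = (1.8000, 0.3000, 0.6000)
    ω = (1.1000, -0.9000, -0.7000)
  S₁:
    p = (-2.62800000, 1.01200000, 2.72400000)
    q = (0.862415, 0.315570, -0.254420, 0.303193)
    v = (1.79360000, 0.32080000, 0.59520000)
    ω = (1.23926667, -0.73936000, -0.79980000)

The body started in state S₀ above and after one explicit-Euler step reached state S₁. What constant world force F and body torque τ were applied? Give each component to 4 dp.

Δv = v₁−v₀ = (-0.00640000, 0.02080000, -0.00480000)
m·(v₁−v₀)/dt = (-0.8000, 2.6000, -0.6000)
rate change Δω = (0.13926667, 0.16064000, -0.09980000)
ω₀×(Iω₀) = (-0.0189, -0.0308, 0.0099)
I·α + gyro = (0.1900, 0.1700, -0.0400)

F = (-0.8000, 2.6000, -0.6000)
τ = (0.1900, 0.1700, -0.0400)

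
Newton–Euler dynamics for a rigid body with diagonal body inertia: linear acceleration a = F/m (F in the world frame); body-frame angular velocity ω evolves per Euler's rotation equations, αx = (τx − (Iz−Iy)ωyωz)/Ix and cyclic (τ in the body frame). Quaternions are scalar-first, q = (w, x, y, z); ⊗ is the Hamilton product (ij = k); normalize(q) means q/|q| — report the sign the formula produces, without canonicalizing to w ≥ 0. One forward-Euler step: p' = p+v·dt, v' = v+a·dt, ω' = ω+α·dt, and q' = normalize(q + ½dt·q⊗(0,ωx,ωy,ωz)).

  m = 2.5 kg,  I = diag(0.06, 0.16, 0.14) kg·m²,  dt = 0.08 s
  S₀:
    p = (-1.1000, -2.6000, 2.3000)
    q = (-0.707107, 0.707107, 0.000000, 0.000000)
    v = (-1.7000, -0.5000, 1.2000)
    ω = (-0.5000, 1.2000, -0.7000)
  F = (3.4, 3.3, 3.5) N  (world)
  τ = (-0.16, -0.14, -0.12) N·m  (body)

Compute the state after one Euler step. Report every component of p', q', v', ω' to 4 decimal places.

new position p' = (-1.2360, -2.6400, 2.3960)
new velocity v' = (-1.5912, -0.3944, 1.3120)
α = I⁻¹(τ − ω×Iω) = (-2.9467, -0.7000, -0.4286)
ω + α·dt = (-0.7357, 1.1440, -0.7343)
2q̇ = q⊗(0,ω) = (0.3535535, 0.3535535, -0.3535535, 1.3435033)
q + ½dt·q⊗(0,ω), renormalized = (-0.6918, 0.7200, -0.0141, 0.0536)

p' = (-1.2360, -2.6400, 2.3960)
q' = (-0.6918, 0.7200, -0.0141, 0.0536)
v' = (-1.5912, -0.3944, 1.3120)
ω' = (-0.7357, 1.1440, -0.7343)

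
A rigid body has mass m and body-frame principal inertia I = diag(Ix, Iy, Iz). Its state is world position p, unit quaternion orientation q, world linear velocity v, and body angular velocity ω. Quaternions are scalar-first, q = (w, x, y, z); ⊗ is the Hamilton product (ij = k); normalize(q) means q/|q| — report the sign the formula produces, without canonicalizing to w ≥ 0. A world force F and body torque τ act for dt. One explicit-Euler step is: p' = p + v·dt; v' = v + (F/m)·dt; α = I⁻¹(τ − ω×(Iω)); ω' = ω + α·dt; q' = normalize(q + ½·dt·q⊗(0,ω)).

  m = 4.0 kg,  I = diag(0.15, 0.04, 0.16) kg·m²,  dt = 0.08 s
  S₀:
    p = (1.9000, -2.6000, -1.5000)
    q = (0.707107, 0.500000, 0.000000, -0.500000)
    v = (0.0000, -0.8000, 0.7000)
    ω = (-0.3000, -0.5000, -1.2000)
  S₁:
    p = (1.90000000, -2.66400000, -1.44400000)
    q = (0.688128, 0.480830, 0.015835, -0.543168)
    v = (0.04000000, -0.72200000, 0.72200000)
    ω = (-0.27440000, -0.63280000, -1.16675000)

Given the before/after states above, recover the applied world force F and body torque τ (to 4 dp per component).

ω₁ − ω₀ = (0.02560000, -0.13280000, 0.03325000)
precession coupling = (0.0720, -0.0036, -0.0165)
applied torque τ = (0.1200, -0.0700, 0.0500)
velocity change Δv = (0.04000000, 0.07800000, 0.02200000)
F = m·Δv/dt = (2.0000, 3.9000, 1.1000)

F = (2.0000, 3.9000, 1.1000)
τ = (0.1200, -0.0700, 0.0500)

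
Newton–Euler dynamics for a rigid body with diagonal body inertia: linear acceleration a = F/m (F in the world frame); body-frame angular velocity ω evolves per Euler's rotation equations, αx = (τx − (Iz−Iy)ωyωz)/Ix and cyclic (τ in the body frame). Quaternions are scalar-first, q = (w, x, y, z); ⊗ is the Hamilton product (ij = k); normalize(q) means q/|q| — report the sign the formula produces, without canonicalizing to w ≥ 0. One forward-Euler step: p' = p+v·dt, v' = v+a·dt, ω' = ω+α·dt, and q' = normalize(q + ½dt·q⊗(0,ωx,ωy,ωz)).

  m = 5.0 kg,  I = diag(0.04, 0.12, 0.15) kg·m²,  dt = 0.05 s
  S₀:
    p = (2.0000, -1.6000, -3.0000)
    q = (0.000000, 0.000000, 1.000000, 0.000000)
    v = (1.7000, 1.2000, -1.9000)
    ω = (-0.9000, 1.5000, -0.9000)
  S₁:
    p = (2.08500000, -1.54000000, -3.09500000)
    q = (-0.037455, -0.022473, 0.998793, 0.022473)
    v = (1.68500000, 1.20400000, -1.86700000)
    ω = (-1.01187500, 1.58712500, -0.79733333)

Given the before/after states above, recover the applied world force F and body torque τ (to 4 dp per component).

F = (-1.5000, 0.4000, 3.3000)
τ = (-0.1300, 0.1200, 0.2000)

Δv = v₁−v₀ = (-0.01500000, 0.00400000, 0.03300000)
applied force F = (-1.5000, 0.4000, 3.3000)
ω₁ − ω₀ = (-0.11187500, 0.08712500, 0.10266667)
τ = I·(Δω/dt) + ω₀×(Iω₀) = (-0.1300, 0.1200, 0.2000)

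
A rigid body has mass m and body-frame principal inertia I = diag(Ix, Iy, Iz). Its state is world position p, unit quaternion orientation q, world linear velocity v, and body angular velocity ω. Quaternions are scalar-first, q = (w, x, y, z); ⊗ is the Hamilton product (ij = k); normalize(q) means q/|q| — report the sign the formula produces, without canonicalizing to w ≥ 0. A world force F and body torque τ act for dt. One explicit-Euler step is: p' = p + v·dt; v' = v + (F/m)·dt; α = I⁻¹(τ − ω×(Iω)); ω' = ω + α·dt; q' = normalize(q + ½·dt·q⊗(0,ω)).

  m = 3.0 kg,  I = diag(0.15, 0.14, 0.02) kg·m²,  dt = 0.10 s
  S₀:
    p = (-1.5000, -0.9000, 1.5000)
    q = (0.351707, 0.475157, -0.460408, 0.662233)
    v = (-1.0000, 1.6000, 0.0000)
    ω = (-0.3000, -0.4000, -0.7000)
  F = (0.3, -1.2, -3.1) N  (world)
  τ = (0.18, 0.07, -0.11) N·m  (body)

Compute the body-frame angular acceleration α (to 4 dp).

gyro term ω×Iω = (-0.0336, 0.0273, -0.0012)
α = I⁻¹(τ − ω×Iω) = (1.4240, 0.3050, -5.4400)

α = (1.4240, 0.3050, -5.4400)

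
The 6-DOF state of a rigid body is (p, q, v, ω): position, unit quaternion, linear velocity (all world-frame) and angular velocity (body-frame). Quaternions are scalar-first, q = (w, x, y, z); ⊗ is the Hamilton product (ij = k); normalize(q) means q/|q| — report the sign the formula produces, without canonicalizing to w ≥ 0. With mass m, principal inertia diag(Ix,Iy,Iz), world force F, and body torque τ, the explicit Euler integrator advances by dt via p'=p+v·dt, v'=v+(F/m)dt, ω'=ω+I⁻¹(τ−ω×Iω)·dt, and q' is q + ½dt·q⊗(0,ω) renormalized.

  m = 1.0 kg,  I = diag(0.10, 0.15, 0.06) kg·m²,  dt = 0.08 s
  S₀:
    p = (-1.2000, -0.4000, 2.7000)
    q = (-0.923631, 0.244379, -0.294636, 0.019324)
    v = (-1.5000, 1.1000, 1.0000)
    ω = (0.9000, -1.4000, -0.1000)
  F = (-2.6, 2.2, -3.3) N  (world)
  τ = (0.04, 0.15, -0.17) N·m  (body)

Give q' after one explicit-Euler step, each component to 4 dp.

q' = (-0.9467, 0.2129, -0.2407, 0.0199)

q⊗(0,ω) = (-0.6304991, -0.7747507, 1.3349129, 0.0154049)
q + ½dt·q⊗(0,ω), renormalized = (-0.9467, 0.2129, -0.2407, 0.0199)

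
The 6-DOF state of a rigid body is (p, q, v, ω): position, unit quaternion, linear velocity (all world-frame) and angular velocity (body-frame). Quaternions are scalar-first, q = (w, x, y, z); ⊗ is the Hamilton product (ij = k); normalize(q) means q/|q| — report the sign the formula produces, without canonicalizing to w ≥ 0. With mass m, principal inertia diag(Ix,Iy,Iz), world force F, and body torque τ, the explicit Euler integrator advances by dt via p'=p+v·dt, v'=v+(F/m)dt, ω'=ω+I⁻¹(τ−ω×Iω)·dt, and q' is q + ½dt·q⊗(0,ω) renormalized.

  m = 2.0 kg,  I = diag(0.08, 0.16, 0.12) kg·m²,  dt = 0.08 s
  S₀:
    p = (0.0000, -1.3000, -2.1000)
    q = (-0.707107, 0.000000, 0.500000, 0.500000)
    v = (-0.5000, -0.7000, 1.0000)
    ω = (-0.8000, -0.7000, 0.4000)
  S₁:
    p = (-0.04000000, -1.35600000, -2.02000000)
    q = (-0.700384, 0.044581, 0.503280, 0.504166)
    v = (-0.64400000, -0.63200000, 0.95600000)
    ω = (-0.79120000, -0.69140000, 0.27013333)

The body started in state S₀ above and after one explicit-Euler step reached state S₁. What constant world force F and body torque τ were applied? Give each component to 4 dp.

F = (-3.6000, 1.7000, -1.1000)
τ = (0.0200, 0.0300, -0.1500)

Δv = v₁−v₀ = (-0.14400000, 0.06800000, -0.04400000)
m·(v₁−v₀)/dt = (-3.6000, 1.7000, -1.1000)
ω₁ − ω₀ = (0.00880000, 0.00860000, -0.12986667)
precession coupling = (0.0112, 0.0128, 0.0448)
τ = I·(Δω/dt) + ω₀×(Iω₀) = (0.0200, 0.0300, -0.1500)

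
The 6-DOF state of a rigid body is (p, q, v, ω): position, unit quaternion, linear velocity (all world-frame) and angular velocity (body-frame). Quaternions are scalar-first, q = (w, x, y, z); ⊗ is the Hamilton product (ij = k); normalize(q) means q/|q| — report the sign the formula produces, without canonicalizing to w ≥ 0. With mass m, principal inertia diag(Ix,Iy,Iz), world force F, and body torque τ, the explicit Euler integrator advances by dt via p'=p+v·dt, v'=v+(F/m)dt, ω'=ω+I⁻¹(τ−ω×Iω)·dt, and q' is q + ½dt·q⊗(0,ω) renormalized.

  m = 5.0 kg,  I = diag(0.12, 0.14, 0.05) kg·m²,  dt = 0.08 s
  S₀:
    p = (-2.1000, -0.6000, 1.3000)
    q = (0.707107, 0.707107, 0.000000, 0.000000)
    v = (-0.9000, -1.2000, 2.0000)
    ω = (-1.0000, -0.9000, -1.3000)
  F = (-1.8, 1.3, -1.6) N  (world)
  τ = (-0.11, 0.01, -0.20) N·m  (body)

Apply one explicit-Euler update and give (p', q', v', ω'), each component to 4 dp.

new position p' = (-2.1720, -0.6960, 1.4600)
v + (F/m)dt = (-0.9288, -1.1792, 1.9744)
gyro term ω×Iω = (-0.1053, 0.0910, 0.0180)
angular accel α = (-0.0392, -0.5786, -4.3600)
new body rate ω' = (-1.0031, -0.9463, -1.6488)
2q̇ = q⊗(0,ω) = (0.7071070, -0.7071070, 0.2828428, -1.5556354)
updated quaternion q' = (0.7333, 0.6769, 0.0113, -0.0621)

p' = (-2.1720, -0.6960, 1.4600)
q' = (0.7333, 0.6769, 0.0113, -0.0621)
v' = (-0.9288, -1.1792, 1.9744)
ω' = (-1.0031, -0.9463, -1.6488)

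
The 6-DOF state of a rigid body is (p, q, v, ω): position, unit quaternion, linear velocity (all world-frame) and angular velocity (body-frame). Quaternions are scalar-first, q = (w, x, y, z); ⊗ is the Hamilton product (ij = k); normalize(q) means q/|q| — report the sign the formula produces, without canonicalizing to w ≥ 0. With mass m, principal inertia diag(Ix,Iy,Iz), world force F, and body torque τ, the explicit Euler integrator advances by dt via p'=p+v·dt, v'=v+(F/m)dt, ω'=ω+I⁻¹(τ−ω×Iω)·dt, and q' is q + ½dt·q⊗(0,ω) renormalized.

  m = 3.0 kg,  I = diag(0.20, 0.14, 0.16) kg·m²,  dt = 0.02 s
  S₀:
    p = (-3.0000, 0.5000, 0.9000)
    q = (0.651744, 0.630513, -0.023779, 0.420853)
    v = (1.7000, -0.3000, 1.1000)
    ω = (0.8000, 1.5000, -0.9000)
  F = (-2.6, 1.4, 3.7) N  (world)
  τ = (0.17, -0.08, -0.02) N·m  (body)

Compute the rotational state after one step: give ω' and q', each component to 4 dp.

angular accel α = (0.9850, -0.3657, 0.3250)
new body rate ω' = (0.8197, 1.4927, -0.8935)
q⊗(0,ω) = (-0.0899742, -0.0884832, 1.8817601, 0.3782231)
q + ½dt·q⊗(0,ω), renormalized = (0.6507, 0.6295, -0.0050, 0.4246)

ω' = (0.8197, 1.4927, -0.8935)
q' = (0.6507, 0.6295, -0.0050, 0.4246)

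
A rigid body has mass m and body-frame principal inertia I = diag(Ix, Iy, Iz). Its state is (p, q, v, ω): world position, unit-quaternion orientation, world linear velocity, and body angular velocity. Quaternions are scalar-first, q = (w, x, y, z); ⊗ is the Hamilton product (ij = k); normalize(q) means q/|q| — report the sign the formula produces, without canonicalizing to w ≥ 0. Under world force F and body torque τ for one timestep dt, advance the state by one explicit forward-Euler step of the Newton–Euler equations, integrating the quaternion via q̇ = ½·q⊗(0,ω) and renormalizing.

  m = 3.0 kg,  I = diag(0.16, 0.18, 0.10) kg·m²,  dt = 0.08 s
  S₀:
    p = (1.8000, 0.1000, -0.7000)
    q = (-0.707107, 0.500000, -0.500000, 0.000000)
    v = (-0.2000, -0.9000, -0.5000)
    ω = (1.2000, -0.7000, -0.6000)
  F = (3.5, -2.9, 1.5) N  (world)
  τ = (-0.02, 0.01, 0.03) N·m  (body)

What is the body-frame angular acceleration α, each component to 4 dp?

α = (0.0850, 0.2956, 0.4680)

gyro term ω×Iω = (-0.0336, -0.0432, -0.0168)
(τ − ω×Iω)/I = (0.0850, 0.2956, 0.4680)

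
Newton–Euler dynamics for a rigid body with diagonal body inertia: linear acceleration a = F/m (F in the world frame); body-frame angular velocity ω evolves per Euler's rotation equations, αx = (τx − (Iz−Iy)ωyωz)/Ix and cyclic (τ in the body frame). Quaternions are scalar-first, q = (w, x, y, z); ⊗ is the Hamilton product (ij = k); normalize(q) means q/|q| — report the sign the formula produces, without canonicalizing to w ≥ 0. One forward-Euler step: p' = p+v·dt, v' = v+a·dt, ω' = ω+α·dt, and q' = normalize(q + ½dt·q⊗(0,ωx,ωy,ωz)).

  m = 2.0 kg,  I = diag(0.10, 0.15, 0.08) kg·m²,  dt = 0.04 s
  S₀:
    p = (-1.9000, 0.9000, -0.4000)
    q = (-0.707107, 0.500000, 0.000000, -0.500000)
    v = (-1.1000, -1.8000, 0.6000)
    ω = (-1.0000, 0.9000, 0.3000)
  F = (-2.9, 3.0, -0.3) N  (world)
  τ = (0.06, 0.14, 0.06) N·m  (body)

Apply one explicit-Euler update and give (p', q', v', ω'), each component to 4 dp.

linear accel F/m = (-1.4500, 1.5000, -0.1500)
p + v·dt = (-1.9440, 0.8280, -0.3760)
v' = v + a·dt = (-1.1580, -1.7400, 0.5940)
ω×(Iω) gyroscopic = (-0.0189, -0.0060, -0.0450)
(τ − ω×Iω)/I = (0.7890, 0.9733, 1.3125)
new body rate ω' = (-0.9684, 0.9389, 0.3525)
q⊗(0,ω) = (0.6500000, 1.1571070, -0.2863963, 0.2378679)
updated quaternion q' = (-0.6938, 0.5229, -0.0057, -0.4951)

p' = (-1.9440, 0.8280, -0.3760)
q' = (-0.6938, 0.5229, -0.0057, -0.4951)
v' = (-1.1580, -1.7400, 0.5940)
ω' = (-0.9684, 0.9389, 0.3525)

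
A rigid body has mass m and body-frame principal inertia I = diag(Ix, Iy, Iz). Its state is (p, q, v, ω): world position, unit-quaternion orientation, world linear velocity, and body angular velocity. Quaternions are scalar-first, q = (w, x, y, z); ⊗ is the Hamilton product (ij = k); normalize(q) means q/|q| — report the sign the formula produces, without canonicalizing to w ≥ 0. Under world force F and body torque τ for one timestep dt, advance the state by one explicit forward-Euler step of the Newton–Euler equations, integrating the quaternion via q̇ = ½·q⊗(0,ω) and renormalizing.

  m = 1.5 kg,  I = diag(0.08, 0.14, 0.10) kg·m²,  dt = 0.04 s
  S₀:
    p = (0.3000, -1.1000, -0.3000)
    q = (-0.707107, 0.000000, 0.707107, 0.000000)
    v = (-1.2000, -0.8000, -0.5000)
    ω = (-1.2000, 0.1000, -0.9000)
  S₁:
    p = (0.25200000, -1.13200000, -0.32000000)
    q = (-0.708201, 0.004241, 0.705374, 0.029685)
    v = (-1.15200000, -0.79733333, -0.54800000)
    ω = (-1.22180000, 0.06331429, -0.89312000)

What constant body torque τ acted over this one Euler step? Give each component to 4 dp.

Δω = ω₁−ω₀ = (-0.02180000, -0.03668571, 0.00688000)
applied torque τ = (-0.0400, -0.1500, 0.0100)

τ = (-0.0400, -0.1500, 0.0100)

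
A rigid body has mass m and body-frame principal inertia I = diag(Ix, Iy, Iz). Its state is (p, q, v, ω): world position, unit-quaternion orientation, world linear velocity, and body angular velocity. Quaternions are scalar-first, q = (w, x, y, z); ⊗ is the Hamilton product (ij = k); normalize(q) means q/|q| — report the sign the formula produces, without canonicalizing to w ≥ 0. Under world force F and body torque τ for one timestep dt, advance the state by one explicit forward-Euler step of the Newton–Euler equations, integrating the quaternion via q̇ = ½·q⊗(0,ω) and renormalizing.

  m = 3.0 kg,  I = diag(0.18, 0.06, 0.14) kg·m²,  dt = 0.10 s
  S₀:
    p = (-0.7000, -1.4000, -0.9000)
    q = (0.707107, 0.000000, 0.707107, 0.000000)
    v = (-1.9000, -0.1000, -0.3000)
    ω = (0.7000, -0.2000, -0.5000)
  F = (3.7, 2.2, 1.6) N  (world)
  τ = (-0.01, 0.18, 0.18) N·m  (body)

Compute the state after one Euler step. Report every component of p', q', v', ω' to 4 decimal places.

p' = (-0.8900, -1.4100, -0.9300)
q' = (0.7135, 0.0071, 0.6994, -0.0424)
v' = (-1.7767, -0.0267, -0.2467)
ω' = (0.6900, 0.1233, -0.3834)

α = I⁻¹(τ − ω×Iω) = (-0.1000, 3.2333, 1.1657)
new body rate ω' = (0.6900, 0.1233, -0.3834)
Hamilton product q⊗(0,ω) = (0.1414214, 0.1414214, -0.1414214, -0.8485284)
q' = normalize(q + ½dt·q⊗(0,ω)) = (0.7135, 0.0071, 0.6994, -0.0424)
a = F/m = (1.2333, 0.7333, 0.5333)
p + v·dt = (-0.8900, -1.4100, -0.9300)
v + (F/m)dt = (-1.7767, -0.0267, -0.2467)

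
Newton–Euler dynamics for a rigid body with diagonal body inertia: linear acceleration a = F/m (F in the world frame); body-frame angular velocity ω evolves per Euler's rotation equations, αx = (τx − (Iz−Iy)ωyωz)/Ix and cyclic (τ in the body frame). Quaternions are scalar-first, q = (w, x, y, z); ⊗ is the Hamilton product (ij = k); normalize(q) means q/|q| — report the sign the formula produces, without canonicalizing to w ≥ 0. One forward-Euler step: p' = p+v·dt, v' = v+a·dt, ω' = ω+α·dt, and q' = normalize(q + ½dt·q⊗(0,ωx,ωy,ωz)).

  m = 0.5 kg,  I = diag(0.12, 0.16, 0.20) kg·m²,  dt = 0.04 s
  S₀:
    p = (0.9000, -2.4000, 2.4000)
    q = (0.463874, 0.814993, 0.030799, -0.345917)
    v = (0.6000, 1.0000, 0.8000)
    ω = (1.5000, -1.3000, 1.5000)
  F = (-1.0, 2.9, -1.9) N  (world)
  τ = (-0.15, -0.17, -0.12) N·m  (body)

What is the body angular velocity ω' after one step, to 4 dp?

ω' = (1.4760, -1.2975, 1.4916)

ω×(Iω) gyroscopic = (-0.0780, -0.1800, -0.0780)
angular accel α = (-0.6000, 0.0625, -0.2100)
new body rate ω' = (1.4760, -1.2975, 1.4916)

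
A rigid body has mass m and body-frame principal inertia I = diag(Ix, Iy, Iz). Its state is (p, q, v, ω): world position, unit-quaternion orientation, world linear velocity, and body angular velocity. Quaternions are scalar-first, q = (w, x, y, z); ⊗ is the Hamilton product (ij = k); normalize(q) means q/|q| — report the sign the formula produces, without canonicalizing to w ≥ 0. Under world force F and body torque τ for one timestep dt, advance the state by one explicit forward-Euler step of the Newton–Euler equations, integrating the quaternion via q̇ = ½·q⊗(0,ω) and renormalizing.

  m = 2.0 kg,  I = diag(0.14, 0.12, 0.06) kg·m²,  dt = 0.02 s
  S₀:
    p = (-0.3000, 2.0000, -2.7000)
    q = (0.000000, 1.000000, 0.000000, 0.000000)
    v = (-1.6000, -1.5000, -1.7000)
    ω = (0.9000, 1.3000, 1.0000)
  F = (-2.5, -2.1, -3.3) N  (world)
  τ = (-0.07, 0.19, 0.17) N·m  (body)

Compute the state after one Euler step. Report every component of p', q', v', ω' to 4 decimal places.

p' = (-0.3320, 1.9700, -2.7340)
q' = (-0.0090, 0.9998, -0.0100, 0.0130)
v' = (-1.6250, -1.5210, -1.7330)
ω' = (0.9011, 1.3197, 1.0645)

p' = p + v·dt = (-0.3320, 1.9700, -2.7340)
v + (F/m)dt = (-1.6250, -1.5210, -1.7330)
ω×(Iω) gyroscopic = (-0.0780, 0.0720, -0.0234)
angular accel α = (0.0571, 0.9833, 3.2233)
new body rate ω' = (0.9011, 1.3197, 1.0645)
Hamilton product q⊗(0,ω) = (-0.9000000, 0.0000000, -1.0000000, 1.3000000)
q' = normalize(q + ½dt·q⊗(0,ω)) = (-0.0090, 0.9998, -0.0100, 0.0130)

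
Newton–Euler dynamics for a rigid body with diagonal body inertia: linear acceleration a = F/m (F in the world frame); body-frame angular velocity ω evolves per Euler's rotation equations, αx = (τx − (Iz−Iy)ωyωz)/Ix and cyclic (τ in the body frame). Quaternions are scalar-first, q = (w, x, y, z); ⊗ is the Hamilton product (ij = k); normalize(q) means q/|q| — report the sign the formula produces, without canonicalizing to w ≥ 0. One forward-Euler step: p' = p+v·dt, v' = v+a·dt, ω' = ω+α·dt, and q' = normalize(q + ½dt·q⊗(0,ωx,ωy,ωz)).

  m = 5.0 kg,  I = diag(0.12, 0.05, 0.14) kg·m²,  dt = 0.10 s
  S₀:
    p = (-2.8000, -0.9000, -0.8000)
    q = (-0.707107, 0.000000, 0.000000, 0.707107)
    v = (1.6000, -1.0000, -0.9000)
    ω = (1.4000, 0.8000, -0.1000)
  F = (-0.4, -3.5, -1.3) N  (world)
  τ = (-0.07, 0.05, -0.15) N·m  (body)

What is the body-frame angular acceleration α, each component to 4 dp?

precession coupling ω×(Iω) = (-0.0072, 0.0028, -0.0784)
(τ − ω×Iω)/I = (-0.5233, 0.9440, -0.5114)

α = (-0.5233, 0.9440, -0.5114)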